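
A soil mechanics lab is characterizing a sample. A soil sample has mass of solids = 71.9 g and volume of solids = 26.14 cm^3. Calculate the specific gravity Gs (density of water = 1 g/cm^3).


Result: 2.751

Derivation:
Using Gs = m_s / (V_s * rho_w)
Since rho_w = 1 g/cm^3:
Gs = 71.9 / 26.14
Gs = 2.751


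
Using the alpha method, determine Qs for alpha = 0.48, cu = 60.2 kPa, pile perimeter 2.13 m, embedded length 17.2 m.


Using Qs = alpha * cu * perimeter * L
Qs = 0.48 * 60.2 * 2.13 * 17.2
Qs = 1058.63 kN


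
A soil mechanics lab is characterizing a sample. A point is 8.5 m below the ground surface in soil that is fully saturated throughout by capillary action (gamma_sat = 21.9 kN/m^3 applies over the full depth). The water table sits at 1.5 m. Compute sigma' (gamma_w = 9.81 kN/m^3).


Total stress = gamma_sat * depth
sigma = 21.9 * 8.5 = 186.15 kPa
Pore water pressure u = gamma_w * (depth - d_wt)
u = 9.81 * (8.5 - 1.5) = 68.67 kPa
Effective stress = sigma - u
sigma' = 186.15 - 68.67 = 117.48 kPa


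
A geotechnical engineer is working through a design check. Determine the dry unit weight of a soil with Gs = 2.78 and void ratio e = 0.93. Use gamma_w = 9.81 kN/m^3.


Result: 14.13 kN/m^3

Derivation:
Using gamma_d = Gs * gamma_w / (1 + e)
gamma_d = 2.78 * 9.81 / (1 + 0.93)
gamma_d = 2.78 * 9.81 / 1.93
gamma_d = 14.13 kN/m^3


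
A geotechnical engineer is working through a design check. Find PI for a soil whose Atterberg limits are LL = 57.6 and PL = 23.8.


Result: 33.8

Derivation:
Using PI = LL - PL
PI = 57.6 - 23.8
PI = 33.8


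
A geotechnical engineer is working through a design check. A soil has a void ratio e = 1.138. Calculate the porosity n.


Using the relation n = e / (1 + e)
n = 1.138 / (1 + 1.138)
n = 1.138 / 2.138
n = 0.5323


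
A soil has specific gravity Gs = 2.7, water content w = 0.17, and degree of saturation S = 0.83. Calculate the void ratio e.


Using the relation e = Gs * w / S
e = 2.7 * 0.17 / 0.83
e = 0.553


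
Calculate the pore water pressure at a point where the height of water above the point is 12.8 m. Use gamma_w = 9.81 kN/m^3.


Using u = gamma_w * h_w
u = 9.81 * 12.8
u = 125.57 kPa


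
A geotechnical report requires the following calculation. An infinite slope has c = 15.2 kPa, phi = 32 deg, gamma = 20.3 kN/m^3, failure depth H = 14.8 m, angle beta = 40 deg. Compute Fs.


Using Fs = c / (gamma*H*sin(beta)*cos(beta)) + tan(phi)/tan(beta)
Cohesion contribution = 15.2 / (20.3*14.8*sin(40)*cos(40))
Cohesion contribution = 0.102746
Friction contribution = tan(32)/tan(40) = 0.74469
Fs = 0.102746 + 0.74469
Fs = 0.847


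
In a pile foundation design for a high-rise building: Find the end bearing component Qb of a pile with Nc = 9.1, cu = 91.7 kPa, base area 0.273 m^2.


Result: 227.81 kN

Derivation:
Using Qb = Nc * cu * Ab
Qb = 9.1 * 91.7 * 0.273
Qb = 227.81 kN


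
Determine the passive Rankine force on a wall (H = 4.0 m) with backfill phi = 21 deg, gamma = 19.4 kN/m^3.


Result: 328.57 kN/m

Derivation:
Compute passive earth pressure coefficient:
Kp = tan^2(45 + phi/2) = tan^2(55.5) = 2.117051
Compute passive force:
Pp = 0.5 * Kp * gamma * H^2
Pp = 0.5 * 2.117051 * 19.4 * 4.0^2
Pp = 328.57 kN/m


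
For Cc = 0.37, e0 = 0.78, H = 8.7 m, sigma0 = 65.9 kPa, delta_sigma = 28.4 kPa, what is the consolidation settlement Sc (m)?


Using Sc = Cc * H / (1 + e0) * log10((sigma0 + delta_sigma) / sigma0)
Stress ratio = (65.9 + 28.4) / 65.9 = 1.43096
log10(1.43096) = 0.155626
Cc * H / (1 + e0) = 0.37 * 8.7 / (1 + 0.78) = 1.80843
Sc = 1.80843 * 0.155626
Sc = 0.2814 m


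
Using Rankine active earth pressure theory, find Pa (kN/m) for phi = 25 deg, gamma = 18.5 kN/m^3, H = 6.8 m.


Compute active earth pressure coefficient:
Ka = tan^2(45 - phi/2) = tan^2(32.5) = 0.405859
Compute active force:
Pa = 0.5 * Ka * gamma * H^2
Pa = 0.5 * 0.405859 * 18.5 * 6.8^2
Pa = 173.59 kN/m


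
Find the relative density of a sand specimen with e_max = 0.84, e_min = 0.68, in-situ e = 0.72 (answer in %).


Using Dr = (e_max - e) / (e_max - e_min) * 100
e_max - e = 0.84 - 0.72 = 0.12
e_max - e_min = 0.84 - 0.68 = 0.16
Dr = 0.12 / 0.16 * 100
Dr = 75.0 %


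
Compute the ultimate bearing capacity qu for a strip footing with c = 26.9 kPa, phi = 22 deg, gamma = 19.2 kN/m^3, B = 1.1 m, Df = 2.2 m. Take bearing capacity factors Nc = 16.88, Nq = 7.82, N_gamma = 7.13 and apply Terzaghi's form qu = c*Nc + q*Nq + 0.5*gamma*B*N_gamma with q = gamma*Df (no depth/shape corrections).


Compute qu = c*Nc + gamma*Df*Nq + 0.5*gamma*B*N_gamma
Term 1: 26.9 * 16.88 = 454.072
Term 2: 19.2 * 2.2 * 7.82 = 330.3168
Term 3: 0.5 * 19.2 * 1.1 * 7.13 = 75.2928
qu = 454.072 + 330.3168 + 75.2928
qu = 859.68 kPa


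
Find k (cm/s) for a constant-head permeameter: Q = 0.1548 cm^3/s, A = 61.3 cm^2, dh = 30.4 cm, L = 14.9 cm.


Compute hydraulic gradient:
i = dh / L = 30.4 / 14.9 = 2.04027
Then apply Darcy's law:
k = Q / (A * i)
k = 0.1548 / (61.3 * 2.04027)
k = 0.1548 / 125.068
k = 0.001238 cm/s


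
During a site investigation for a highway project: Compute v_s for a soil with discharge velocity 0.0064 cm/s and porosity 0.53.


Using v_s = v_d / n
v_s = 0.0064 / 0.53
v_s = 0.01208 cm/s


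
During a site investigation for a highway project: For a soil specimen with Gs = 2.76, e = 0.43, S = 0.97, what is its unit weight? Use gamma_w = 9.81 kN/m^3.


Using gamma = gamma_w * (Gs + S*e) / (1 + e)
Numerator: Gs + S*e = 2.76 + 0.97*0.43 = 3.1771
Denominator: 1 + e = 1 + 0.43 = 1.43
gamma = 9.81 * 3.1771 / 1.43
gamma = 21.795 kN/m^3


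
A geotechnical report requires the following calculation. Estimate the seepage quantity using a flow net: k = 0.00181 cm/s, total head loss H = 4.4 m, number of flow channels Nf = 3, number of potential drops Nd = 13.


Convert k to m/s for unit consistency with H:
k = 0.00181 cm/s = 0.00181 / 100 m/s = 1.81e-05 m/s
Using q = k * H * Nf / Nd
Nf / Nd = 3 / 13 = 0.2308
q = 1.81e-05 * 4.4 * 0.2308
q = 1.838e-05 m^3/s per m


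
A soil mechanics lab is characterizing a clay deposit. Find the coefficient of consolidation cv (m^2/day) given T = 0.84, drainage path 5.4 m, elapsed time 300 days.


Using cv = T * H_dr^2 / t
H_dr^2 = 5.4^2 = 29.16
cv = 0.84 * 29.16 / 300
cv = 0.08165 m^2/day


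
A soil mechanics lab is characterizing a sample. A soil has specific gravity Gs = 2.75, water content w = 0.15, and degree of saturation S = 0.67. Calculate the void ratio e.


Using the relation e = Gs * w / S
e = 2.75 * 0.15 / 0.67
e = 0.6157


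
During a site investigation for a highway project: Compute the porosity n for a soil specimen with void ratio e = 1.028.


Using the relation n = e / (1 + e)
n = 1.028 / (1 + 1.028)
n = 1.028 / 2.028
n = 0.5069


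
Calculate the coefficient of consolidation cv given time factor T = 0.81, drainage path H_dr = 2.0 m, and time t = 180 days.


Result: 0.018 m^2/day

Derivation:
Using cv = T * H_dr^2 / t
H_dr^2 = 2.0^2 = 4.0
cv = 0.81 * 4.0 / 180
cv = 0.018 m^2/day


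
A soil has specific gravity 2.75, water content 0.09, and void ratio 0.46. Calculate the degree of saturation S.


Result: 0.538

Derivation:
Using S = Gs * w / e
S = 2.75 * 0.09 / 0.46
S = 0.538


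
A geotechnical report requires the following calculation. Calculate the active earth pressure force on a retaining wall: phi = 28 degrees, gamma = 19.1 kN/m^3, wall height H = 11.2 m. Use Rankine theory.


Compute active earth pressure coefficient:
Ka = tan^2(45 - phi/2) = tan^2(31.0) = 0.361033
Compute active force:
Pa = 0.5 * Ka * gamma * H^2
Pa = 0.5 * 0.361033 * 19.1 * 11.2^2
Pa = 432.5 kN/m


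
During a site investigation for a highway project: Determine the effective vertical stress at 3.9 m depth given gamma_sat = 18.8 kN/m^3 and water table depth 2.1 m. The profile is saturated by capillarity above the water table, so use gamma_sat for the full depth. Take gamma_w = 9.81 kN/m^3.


Result: 55.66 kPa

Derivation:
Total stress = gamma_sat * depth
sigma = 18.8 * 3.9 = 73.32 kPa
Pore water pressure u = gamma_w * (depth - d_wt)
u = 9.81 * (3.9 - 2.1) = 17.658 kPa
Effective stress = sigma - u
sigma' = 73.32 - 17.658 = 55.66 kPa


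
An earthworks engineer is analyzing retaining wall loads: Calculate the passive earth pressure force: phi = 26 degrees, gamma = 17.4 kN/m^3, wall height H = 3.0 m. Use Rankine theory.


Result: 200.53 kN/m

Derivation:
Compute passive earth pressure coefficient:
Kp = tan^2(45 + phi/2) = tan^2(58.0) = 2.561071
Compute passive force:
Pp = 0.5 * Kp * gamma * H^2
Pp = 0.5 * 2.561071 * 17.4 * 3.0^2
Pp = 200.53 kN/m


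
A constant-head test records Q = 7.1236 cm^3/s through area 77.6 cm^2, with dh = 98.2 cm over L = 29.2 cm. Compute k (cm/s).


Result: 0.027297 cm/s

Derivation:
Compute hydraulic gradient:
i = dh / L = 98.2 / 29.2 = 3.36301
Then apply Darcy's law:
k = Q / (A * i)
k = 7.1236 / (77.6 * 3.36301)
k = 7.1236 / 260.97
k = 0.027297 cm/s


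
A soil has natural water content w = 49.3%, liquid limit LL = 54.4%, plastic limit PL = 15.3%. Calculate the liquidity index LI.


First compute the plasticity index:
PI = LL - PL = 54.4 - 15.3 = 39.1
Then compute the liquidity index:
LI = (w - PL) / PI
LI = (49.3 - 15.3) / 39.1
LI = 0.87


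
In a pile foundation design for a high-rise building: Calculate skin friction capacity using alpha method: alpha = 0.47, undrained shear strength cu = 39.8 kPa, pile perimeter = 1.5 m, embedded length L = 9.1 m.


Using Qs = alpha * cu * perimeter * L
Qs = 0.47 * 39.8 * 1.5 * 9.1
Qs = 255.34 kN


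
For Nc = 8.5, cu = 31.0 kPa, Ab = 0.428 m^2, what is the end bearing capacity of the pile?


Result: 112.78 kN

Derivation:
Using Qb = Nc * cu * Ab
Qb = 8.5 * 31.0 * 0.428
Qb = 112.78 kN


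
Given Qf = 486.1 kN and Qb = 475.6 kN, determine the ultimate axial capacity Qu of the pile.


Using Qu = Qf + Qb
Qu = 486.1 + 475.6
Qu = 961.7 kN


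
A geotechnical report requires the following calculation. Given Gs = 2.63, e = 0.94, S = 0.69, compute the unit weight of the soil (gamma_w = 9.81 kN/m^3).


Using gamma = gamma_w * (Gs + S*e) / (1 + e)
Numerator: Gs + S*e = 2.63 + 0.69*0.94 = 3.2786
Denominator: 1 + e = 1 + 0.94 = 1.94
gamma = 9.81 * 3.2786 / 1.94
gamma = 16.579 kN/m^3


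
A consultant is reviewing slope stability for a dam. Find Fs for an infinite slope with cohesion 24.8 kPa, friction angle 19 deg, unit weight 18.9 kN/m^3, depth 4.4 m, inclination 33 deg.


Result: 1.183

Derivation:
Using Fs = c / (gamma*H*sin(beta)*cos(beta)) + tan(phi)/tan(beta)
Cohesion contribution = 24.8 / (18.9*4.4*sin(33)*cos(33))
Cohesion contribution = 0.652886
Friction contribution = tan(19)/tan(33) = 0.530218
Fs = 0.652886 + 0.530218
Fs = 1.183


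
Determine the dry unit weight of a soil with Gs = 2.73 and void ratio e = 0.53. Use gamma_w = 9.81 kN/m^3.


Result: 17.504 kN/m^3

Derivation:
Using gamma_d = Gs * gamma_w / (1 + e)
gamma_d = 2.73 * 9.81 / (1 + 0.53)
gamma_d = 2.73 * 9.81 / 1.53
gamma_d = 17.504 kN/m^3


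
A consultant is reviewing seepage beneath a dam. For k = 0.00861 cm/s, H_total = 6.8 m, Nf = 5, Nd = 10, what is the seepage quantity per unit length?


Convert k to m/s for unit consistency with H:
k = 0.00861 cm/s = 0.00861 / 100 m/s = 8.61e-05 m/s
Using q = k * H * Nf / Nd
Nf / Nd = 5 / 10 = 0.5
q = 8.61e-05 * 6.8 * 0.5
q = 0.0002927 m^3/s per m


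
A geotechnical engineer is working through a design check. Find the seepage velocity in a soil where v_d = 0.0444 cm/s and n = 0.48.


Using v_s = v_d / n
v_s = 0.0444 / 0.48
v_s = 0.0925 cm/s


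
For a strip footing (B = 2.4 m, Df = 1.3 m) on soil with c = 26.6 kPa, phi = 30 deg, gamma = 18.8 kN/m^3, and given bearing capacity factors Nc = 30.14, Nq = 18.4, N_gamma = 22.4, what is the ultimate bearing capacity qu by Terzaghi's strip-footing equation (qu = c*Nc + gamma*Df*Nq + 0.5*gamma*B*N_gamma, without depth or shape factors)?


Result: 1756.76 kPa

Derivation:
Compute qu = c*Nc + gamma*Df*Nq + 0.5*gamma*B*N_gamma
Term 1: 26.6 * 30.14 = 801.724
Term 2: 18.8 * 1.3 * 18.4 = 449.696
Term 3: 0.5 * 18.8 * 2.4 * 22.4 = 505.344
qu = 801.724 + 449.696 + 505.344
qu = 1756.76 kPa


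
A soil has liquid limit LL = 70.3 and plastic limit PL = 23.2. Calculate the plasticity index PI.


Result: 47.1

Derivation:
Using PI = LL - PL
PI = 70.3 - 23.2
PI = 47.1


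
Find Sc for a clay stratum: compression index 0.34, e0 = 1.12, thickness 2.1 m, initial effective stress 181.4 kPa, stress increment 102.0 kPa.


Using Sc = Cc * H / (1 + e0) * log10((sigma0 + delta_sigma) / sigma0)
Stress ratio = (181.4 + 102.0) / 181.4 = 1.56229
log10(1.56229) = 0.193763
Cc * H / (1 + e0) = 0.34 * 2.1 / (1 + 1.12) = 0.336792
Sc = 0.336792 * 0.193763
Sc = 0.0653 m


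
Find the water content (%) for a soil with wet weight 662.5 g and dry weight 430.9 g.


Using w = (m_wet - m_dry) / m_dry * 100
m_wet - m_dry = 662.5 - 430.9 = 231.6 g
w = 231.6 / 430.9 * 100
w = 53.75 %


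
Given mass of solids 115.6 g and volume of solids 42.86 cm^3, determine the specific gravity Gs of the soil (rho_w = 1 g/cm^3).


Using Gs = m_s / (V_s * rho_w)
Since rho_w = 1 g/cm^3:
Gs = 115.6 / 42.86
Gs = 2.697


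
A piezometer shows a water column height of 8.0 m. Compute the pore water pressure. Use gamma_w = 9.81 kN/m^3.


Result: 78.48 kPa

Derivation:
Using u = gamma_w * h_w
u = 9.81 * 8.0
u = 78.48 kPa


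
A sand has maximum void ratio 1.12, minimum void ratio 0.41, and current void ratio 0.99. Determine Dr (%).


Using Dr = (e_max - e) / (e_max - e_min) * 100
e_max - e = 1.12 - 0.99 = 0.13
e_max - e_min = 1.12 - 0.41 = 0.71
Dr = 0.13 / 0.71 * 100
Dr = 18.31 %


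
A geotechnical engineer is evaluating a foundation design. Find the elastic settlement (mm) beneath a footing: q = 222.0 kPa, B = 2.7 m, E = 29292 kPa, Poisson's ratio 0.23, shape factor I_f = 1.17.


Using Se = q * B * (1 - nu^2) * I_f / E
1 - nu^2 = 1 - 0.23^2 = 0.9471
Se = 222.0 * 2.7 * 0.9471 * 1.17 / 29292
Se = 0.022675 m
Convert to mm: Se = 0.022675 * 1000 = 22.675 mm


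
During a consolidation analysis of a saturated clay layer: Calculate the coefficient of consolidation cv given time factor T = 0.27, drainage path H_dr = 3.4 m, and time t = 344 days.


Result: 0.00907 m^2/day

Derivation:
Using cv = T * H_dr^2 / t
H_dr^2 = 3.4^2 = 11.56
cv = 0.27 * 11.56 / 344
cv = 0.00907 m^2/day


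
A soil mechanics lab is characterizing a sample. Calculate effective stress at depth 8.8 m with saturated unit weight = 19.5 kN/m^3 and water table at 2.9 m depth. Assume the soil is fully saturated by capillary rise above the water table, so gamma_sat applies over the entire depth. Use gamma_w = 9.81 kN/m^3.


Result: 113.72 kPa

Derivation:
Total stress = gamma_sat * depth
sigma = 19.5 * 8.8 = 171.6 kPa
Pore water pressure u = gamma_w * (depth - d_wt)
u = 9.81 * (8.8 - 2.9) = 57.879 kPa
Effective stress = sigma - u
sigma' = 171.6 - 57.879 = 113.72 kPa


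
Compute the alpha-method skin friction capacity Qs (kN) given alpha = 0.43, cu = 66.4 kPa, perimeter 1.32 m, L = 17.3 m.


Using Qs = alpha * cu * perimeter * L
Qs = 0.43 * 66.4 * 1.32 * 17.3
Qs = 652.01 kN


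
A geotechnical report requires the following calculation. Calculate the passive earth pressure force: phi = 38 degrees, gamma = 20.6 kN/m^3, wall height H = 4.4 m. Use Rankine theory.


Compute passive earth pressure coefficient:
Kp = tan^2(45 + phi/2) = tan^2(64.0) = 4.203746
Compute passive force:
Pp = 0.5 * Kp * gamma * H^2
Pp = 0.5 * 4.203746 * 20.6 * 4.4^2
Pp = 838.26 kN/m


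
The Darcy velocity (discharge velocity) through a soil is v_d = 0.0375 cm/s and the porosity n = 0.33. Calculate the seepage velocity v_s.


Using v_s = v_d / n
v_s = 0.0375 / 0.33
v_s = 0.11364 cm/s


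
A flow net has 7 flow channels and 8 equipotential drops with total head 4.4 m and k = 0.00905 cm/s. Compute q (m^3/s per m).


Convert k to m/s for unit consistency with H:
k = 0.00905 cm/s = 0.00905 / 100 m/s = 9.05e-05 m/s
Using q = k * H * Nf / Nd
Nf / Nd = 7 / 8 = 0.875
q = 9.05e-05 * 4.4 * 0.875
q = 0.0003484 m^3/s per m


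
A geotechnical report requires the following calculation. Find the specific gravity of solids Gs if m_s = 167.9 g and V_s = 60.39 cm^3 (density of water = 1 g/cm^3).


Using Gs = m_s / (V_s * rho_w)
Since rho_w = 1 g/cm^3:
Gs = 167.9 / 60.39
Gs = 2.78


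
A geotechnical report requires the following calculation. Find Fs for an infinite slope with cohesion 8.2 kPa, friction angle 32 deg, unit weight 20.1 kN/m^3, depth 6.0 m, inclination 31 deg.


Using Fs = c / (gamma*H*sin(beta)*cos(beta)) + tan(phi)/tan(beta)
Cohesion contribution = 8.2 / (20.1*6.0*sin(31)*cos(31))
Cohesion contribution = 0.154015
Friction contribution = tan(32)/tan(31) = 1.03996
Fs = 0.154015 + 1.03996
Fs = 1.194


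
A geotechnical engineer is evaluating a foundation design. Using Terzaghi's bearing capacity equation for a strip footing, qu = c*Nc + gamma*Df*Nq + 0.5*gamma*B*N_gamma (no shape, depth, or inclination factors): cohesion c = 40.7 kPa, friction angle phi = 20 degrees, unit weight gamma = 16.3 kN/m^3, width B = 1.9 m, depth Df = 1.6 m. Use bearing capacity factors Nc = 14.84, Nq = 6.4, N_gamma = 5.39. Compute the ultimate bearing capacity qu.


Compute qu = c*Nc + gamma*Df*Nq + 0.5*gamma*B*N_gamma
Term 1: 40.7 * 14.84 = 603.988
Term 2: 16.3 * 1.6 * 6.4 = 166.912
Term 3: 0.5 * 16.3 * 1.9 * 5.39 = 83.46415
qu = 603.988 + 166.912 + 83.46415
qu = 854.36 kPa


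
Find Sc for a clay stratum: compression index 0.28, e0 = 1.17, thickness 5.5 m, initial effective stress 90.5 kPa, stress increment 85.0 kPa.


Result: 0.2041 m

Derivation:
Using Sc = Cc * H / (1 + e0) * log10((sigma0 + delta_sigma) / sigma0)
Stress ratio = (90.5 + 85.0) / 90.5 = 1.93923
log10(1.93923) = 0.287629
Cc * H / (1 + e0) = 0.28 * 5.5 / (1 + 1.17) = 0.709677
Sc = 0.709677 * 0.287629
Sc = 0.2041 m


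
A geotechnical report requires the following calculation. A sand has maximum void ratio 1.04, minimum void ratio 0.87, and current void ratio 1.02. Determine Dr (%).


Result: 11.76 %

Derivation:
Using Dr = (e_max - e) / (e_max - e_min) * 100
e_max - e = 1.04 - 1.02 = 0.02
e_max - e_min = 1.04 - 0.87 = 0.17
Dr = 0.02 / 0.17 * 100
Dr = 11.76 %


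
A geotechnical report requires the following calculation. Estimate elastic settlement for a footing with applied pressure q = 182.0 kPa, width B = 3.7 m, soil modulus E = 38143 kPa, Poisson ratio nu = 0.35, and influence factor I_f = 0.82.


Using Se = q * B * (1 - nu^2) * I_f / E
1 - nu^2 = 1 - 0.35^2 = 0.8775
Se = 182.0 * 3.7 * 0.8775 * 0.82 / 38143
Se = 0.012703 m
Convert to mm: Se = 0.012703 * 1000 = 12.703 mm


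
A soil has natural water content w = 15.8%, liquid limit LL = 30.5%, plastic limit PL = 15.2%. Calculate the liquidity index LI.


First compute the plasticity index:
PI = LL - PL = 30.5 - 15.2 = 15.3
Then compute the liquidity index:
LI = (w - PL) / PI
LI = (15.8 - 15.2) / 15.3
LI = 0.039


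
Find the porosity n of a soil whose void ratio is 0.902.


Using the relation n = e / (1 + e)
n = 0.902 / (1 + 0.902)
n = 0.902 / 1.902
n = 0.4742


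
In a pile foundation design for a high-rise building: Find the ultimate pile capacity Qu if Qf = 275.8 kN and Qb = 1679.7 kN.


Result: 1955.5 kN

Derivation:
Using Qu = Qf + Qb
Qu = 275.8 + 1679.7
Qu = 1955.5 kN


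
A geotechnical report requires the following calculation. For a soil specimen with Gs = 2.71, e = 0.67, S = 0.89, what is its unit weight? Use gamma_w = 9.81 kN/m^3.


Result: 19.422 kN/m^3

Derivation:
Using gamma = gamma_w * (Gs + S*e) / (1 + e)
Numerator: Gs + S*e = 2.71 + 0.89*0.67 = 3.3063
Denominator: 1 + e = 1 + 0.67 = 1.67
gamma = 9.81 * 3.3063 / 1.67
gamma = 19.422 kN/m^3


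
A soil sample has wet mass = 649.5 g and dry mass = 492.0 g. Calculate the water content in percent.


Result: 32.01 %

Derivation:
Using w = (m_wet - m_dry) / m_dry * 100
m_wet - m_dry = 649.5 - 492.0 = 157.5 g
w = 157.5 / 492.0 * 100
w = 32.01 %


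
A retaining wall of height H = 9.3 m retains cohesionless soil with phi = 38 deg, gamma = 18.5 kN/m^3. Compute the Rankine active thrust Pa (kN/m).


Compute active earth pressure coefficient:
Ka = tan^2(45 - phi/2) = tan^2(26.0) = 0.237883
Compute active force:
Pa = 0.5 * Ka * gamma * H^2
Pa = 0.5 * 0.237883 * 18.5 * 9.3^2
Pa = 190.31 kN/m


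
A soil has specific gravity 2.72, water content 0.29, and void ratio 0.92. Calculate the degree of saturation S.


Using S = Gs * w / e
S = 2.72 * 0.29 / 0.92
S = 0.8574


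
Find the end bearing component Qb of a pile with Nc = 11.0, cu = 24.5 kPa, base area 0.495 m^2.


Result: 133.4 kN

Derivation:
Using Qb = Nc * cu * Ab
Qb = 11.0 * 24.5 * 0.495
Qb = 133.4 kN


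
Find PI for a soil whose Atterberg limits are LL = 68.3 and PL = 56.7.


Result: 11.6

Derivation:
Using PI = LL - PL
PI = 68.3 - 56.7
PI = 11.6


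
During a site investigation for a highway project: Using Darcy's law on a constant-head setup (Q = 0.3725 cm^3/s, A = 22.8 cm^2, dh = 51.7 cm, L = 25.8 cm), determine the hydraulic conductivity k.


Compute hydraulic gradient:
i = dh / L = 51.7 / 25.8 = 2.00388
Then apply Darcy's law:
k = Q / (A * i)
k = 0.3725 / (22.8 * 2.00388)
k = 0.3725 / 45.6884
k = 0.008153 cm/s


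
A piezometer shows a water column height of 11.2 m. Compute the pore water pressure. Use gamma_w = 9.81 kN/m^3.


Using u = gamma_w * h_w
u = 9.81 * 11.2
u = 109.87 kPa


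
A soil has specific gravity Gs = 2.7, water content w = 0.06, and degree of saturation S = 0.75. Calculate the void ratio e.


Result: 0.216

Derivation:
Using the relation e = Gs * w / S
e = 2.7 * 0.06 / 0.75
e = 0.216


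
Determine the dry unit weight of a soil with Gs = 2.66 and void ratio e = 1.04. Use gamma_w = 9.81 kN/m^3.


Result: 12.791 kN/m^3

Derivation:
Using gamma_d = Gs * gamma_w / (1 + e)
gamma_d = 2.66 * 9.81 / (1 + 1.04)
gamma_d = 2.66 * 9.81 / 2.04
gamma_d = 12.791 kN/m^3


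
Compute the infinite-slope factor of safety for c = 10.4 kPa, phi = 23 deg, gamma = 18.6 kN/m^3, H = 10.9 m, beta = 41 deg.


Using Fs = c / (gamma*H*sin(beta)*cos(beta)) + tan(phi)/tan(beta)
Cohesion contribution = 10.4 / (18.6*10.9*sin(41)*cos(41))
Cohesion contribution = 0.103603
Friction contribution = tan(23)/tan(41) = 0.488302
Fs = 0.103603 + 0.488302
Fs = 0.592


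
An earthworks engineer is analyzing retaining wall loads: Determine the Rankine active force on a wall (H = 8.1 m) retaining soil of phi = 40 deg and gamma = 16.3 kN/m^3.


Compute active earth pressure coefficient:
Ka = tan^2(45 - phi/2) = tan^2(25.0) = 0.217443
Compute active force:
Pa = 0.5 * Ka * gamma * H^2
Pa = 0.5 * 0.217443 * 16.3 * 8.1^2
Pa = 116.27 kN/m


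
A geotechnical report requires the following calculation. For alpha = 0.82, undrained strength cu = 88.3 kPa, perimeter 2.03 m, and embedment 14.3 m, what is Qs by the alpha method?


Using Qs = alpha * cu * perimeter * L
Qs = 0.82 * 88.3 * 2.03 * 14.3
Qs = 2101.87 kN


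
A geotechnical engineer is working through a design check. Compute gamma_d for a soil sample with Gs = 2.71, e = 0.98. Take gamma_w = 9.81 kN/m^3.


Using gamma_d = Gs * gamma_w / (1 + e)
gamma_d = 2.71 * 9.81 / (1 + 0.98)
gamma_d = 2.71 * 9.81 / 1.98
gamma_d = 13.427 kN/m^3


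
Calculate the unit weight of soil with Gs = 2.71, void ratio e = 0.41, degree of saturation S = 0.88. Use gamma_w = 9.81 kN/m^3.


Using gamma = gamma_w * (Gs + S*e) / (1 + e)
Numerator: Gs + S*e = 2.71 + 0.88*0.41 = 3.0708
Denominator: 1 + e = 1 + 0.41 = 1.41
gamma = 9.81 * 3.0708 / 1.41
gamma = 21.365 kN/m^3


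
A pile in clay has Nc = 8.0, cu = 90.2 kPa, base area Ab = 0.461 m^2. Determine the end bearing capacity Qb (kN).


Using Qb = Nc * cu * Ab
Qb = 8.0 * 90.2 * 0.461
Qb = 332.66 kN


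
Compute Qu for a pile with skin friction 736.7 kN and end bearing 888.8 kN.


Result: 1625.5 kN

Derivation:
Using Qu = Qf + Qb
Qu = 736.7 + 888.8
Qu = 1625.5 kN


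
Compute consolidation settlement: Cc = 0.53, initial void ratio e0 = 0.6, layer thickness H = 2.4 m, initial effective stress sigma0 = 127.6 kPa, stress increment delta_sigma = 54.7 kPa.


Using Sc = Cc * H / (1 + e0) * log10((sigma0 + delta_sigma) / sigma0)
Stress ratio = (127.6 + 54.7) / 127.6 = 1.42868
log10(1.42868) = 0.154936
Cc * H / (1 + e0) = 0.53 * 2.4 / (1 + 0.6) = 0.795
Sc = 0.795 * 0.154936
Sc = 0.1232 m


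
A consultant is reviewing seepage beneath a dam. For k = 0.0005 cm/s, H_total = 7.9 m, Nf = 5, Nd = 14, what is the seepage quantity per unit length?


Convert k to m/s for unit consistency with H:
k = 0.0005 cm/s = 0.0005 / 100 m/s = 5e-06 m/s
Using q = k * H * Nf / Nd
Nf / Nd = 5 / 14 = 0.3571
q = 5e-06 * 7.9 * 0.3571
q = 1.411e-05 m^3/s per m


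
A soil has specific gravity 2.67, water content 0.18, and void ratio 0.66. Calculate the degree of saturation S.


Using S = Gs * w / e
S = 2.67 * 0.18 / 0.66
S = 0.7282


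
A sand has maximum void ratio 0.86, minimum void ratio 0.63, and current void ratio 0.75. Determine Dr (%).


Using Dr = (e_max - e) / (e_max - e_min) * 100
e_max - e = 0.86 - 0.75 = 0.11
e_max - e_min = 0.86 - 0.63 = 0.23
Dr = 0.11 / 0.23 * 100
Dr = 47.83 %


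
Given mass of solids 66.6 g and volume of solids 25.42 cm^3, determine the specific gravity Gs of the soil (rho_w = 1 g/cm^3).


Using Gs = m_s / (V_s * rho_w)
Since rho_w = 1 g/cm^3:
Gs = 66.6 / 25.42
Gs = 2.62


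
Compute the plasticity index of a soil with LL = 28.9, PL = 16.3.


Result: 12.6

Derivation:
Using PI = LL - PL
PI = 28.9 - 16.3
PI = 12.6


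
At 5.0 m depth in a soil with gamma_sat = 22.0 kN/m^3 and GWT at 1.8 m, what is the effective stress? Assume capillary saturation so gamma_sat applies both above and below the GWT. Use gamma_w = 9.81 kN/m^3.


Total stress = gamma_sat * depth
sigma = 22.0 * 5.0 = 110.0 kPa
Pore water pressure u = gamma_w * (depth - d_wt)
u = 9.81 * (5.0 - 1.8) = 31.392 kPa
Effective stress = sigma - u
sigma' = 110.0 - 31.392 = 78.61 kPa


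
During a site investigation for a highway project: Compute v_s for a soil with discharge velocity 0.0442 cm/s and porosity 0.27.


Using v_s = v_d / n
v_s = 0.0442 / 0.27
v_s = 0.1637 cm/s


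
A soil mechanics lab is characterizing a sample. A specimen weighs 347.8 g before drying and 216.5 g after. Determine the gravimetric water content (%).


Using w = (m_wet - m_dry) / m_dry * 100
m_wet - m_dry = 347.8 - 216.5 = 131.3 g
w = 131.3 / 216.5 * 100
w = 60.65 %


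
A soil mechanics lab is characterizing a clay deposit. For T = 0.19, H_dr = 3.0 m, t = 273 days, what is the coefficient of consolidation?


Using cv = T * H_dr^2 / t
H_dr^2 = 3.0^2 = 9.0
cv = 0.19 * 9.0 / 273
cv = 0.00626 m^2/day


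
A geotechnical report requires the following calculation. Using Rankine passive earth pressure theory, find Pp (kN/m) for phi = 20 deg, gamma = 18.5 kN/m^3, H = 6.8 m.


Result: 872.38 kN/m

Derivation:
Compute passive earth pressure coefficient:
Kp = tan^2(45 + phi/2) = tan^2(55.0) = 2.039607
Compute passive force:
Pp = 0.5 * Kp * gamma * H^2
Pp = 0.5 * 2.039607 * 18.5 * 6.8^2
Pp = 872.38 kN/m


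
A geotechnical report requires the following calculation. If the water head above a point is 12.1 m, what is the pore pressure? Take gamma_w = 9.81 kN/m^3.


Using u = gamma_w * h_w
u = 9.81 * 12.1
u = 118.7 kPa


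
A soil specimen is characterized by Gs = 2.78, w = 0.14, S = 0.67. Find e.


Using the relation e = Gs * w / S
e = 2.78 * 0.14 / 0.67
e = 0.5809


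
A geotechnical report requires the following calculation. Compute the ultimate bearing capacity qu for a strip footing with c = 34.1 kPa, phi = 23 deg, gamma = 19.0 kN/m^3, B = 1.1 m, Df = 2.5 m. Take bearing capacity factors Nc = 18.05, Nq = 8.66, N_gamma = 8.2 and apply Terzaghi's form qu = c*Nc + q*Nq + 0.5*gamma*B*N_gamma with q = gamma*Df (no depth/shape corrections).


Compute qu = c*Nc + gamma*Df*Nq + 0.5*gamma*B*N_gamma
Term 1: 34.1 * 18.05 = 615.505
Term 2: 19.0 * 2.5 * 8.66 = 411.35
Term 3: 0.5 * 19.0 * 1.1 * 8.2 = 85.69
qu = 615.505 + 411.35 + 85.69
qu = 1112.55 kPa


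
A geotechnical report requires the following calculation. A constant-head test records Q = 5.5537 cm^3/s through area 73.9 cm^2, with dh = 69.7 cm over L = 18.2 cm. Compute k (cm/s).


Compute hydraulic gradient:
i = dh / L = 69.7 / 18.2 = 3.82967
Then apply Darcy's law:
k = Q / (A * i)
k = 5.5537 / (73.9 * 3.82967)
k = 5.5537 / 283.013
k = 0.019624 cm/s


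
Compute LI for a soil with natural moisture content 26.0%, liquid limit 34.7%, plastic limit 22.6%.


First compute the plasticity index:
PI = LL - PL = 34.7 - 22.6 = 12.1
Then compute the liquidity index:
LI = (w - PL) / PI
LI = (26.0 - 22.6) / 12.1
LI = 0.281


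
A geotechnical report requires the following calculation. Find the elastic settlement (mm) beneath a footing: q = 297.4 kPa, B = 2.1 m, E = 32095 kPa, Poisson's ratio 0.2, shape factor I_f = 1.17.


Using Se = q * B * (1 - nu^2) * I_f / E
1 - nu^2 = 1 - 0.2^2 = 0.96
Se = 297.4 * 2.1 * 0.96 * 1.17 / 32095
Se = 0.021856 m
Convert to mm: Se = 0.021856 * 1000 = 21.856 mm


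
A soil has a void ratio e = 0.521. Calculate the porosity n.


Using the relation n = e / (1 + e)
n = 0.521 / (1 + 0.521)
n = 0.521 / 1.521
n = 0.3425


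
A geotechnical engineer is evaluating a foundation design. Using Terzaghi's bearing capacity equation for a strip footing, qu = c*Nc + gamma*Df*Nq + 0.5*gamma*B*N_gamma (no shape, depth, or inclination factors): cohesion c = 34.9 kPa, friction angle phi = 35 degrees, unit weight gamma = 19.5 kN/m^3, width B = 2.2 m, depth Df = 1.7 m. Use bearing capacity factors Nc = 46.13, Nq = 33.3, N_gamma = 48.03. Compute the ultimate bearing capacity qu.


Result: 3744.08 kPa

Derivation:
Compute qu = c*Nc + gamma*Df*Nq + 0.5*gamma*B*N_gamma
Term 1: 34.9 * 46.13 = 1609.937
Term 2: 19.5 * 1.7 * 33.3 = 1103.895
Term 3: 0.5 * 19.5 * 2.2 * 48.03 = 1030.2435
qu = 1609.937 + 1103.895 + 1030.2435
qu = 3744.08 kPa


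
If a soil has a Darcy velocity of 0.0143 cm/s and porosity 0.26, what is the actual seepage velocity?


Result: 0.055 cm/s

Derivation:
Using v_s = v_d / n
v_s = 0.0143 / 0.26
v_s = 0.055 cm/s


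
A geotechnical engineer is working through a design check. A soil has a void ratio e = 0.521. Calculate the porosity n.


Result: 0.3425

Derivation:
Using the relation n = e / (1 + e)
n = 0.521 / (1 + 0.521)
n = 0.521 / 1.521
n = 0.3425


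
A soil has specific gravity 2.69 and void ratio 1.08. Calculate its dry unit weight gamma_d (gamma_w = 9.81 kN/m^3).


Using gamma_d = Gs * gamma_w / (1 + e)
gamma_d = 2.69 * 9.81 / (1 + 1.08)
gamma_d = 2.69 * 9.81 / 2.08
gamma_d = 12.687 kN/m^3


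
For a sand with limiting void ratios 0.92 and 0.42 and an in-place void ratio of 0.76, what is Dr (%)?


Result: 32.0 %

Derivation:
Using Dr = (e_max - e) / (e_max - e_min) * 100
e_max - e = 0.92 - 0.76 = 0.16
e_max - e_min = 0.92 - 0.42 = 0.5
Dr = 0.16 / 0.5 * 100
Dr = 32.0 %


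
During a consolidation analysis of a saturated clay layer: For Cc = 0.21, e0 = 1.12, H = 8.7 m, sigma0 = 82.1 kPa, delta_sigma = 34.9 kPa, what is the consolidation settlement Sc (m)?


Using Sc = Cc * H / (1 + e0) * log10((sigma0 + delta_sigma) / sigma0)
Stress ratio = (82.1 + 34.9) / 82.1 = 1.42509
log10(1.42509) = 0.153843
Cc * H / (1 + e0) = 0.21 * 8.7 / (1 + 1.12) = 0.861792
Sc = 0.861792 * 0.153843
Sc = 0.1326 m


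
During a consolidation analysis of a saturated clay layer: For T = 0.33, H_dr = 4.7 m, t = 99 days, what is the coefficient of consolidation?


Result: 0.07363 m^2/day

Derivation:
Using cv = T * H_dr^2 / t
H_dr^2 = 4.7^2 = 22.09
cv = 0.33 * 22.09 / 99
cv = 0.07363 m^2/day


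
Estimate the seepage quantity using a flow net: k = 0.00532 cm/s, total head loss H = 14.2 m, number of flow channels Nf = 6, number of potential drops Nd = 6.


Result: 0.0007554 m^3/s per m

Derivation:
Convert k to m/s for unit consistency with H:
k = 0.00532 cm/s = 0.00532 / 100 m/s = 5.32e-05 m/s
Using q = k * H * Nf / Nd
Nf / Nd = 6 / 6 = 1.0
q = 5.32e-05 * 14.2 * 1.0
q = 0.0007554 m^3/s per m


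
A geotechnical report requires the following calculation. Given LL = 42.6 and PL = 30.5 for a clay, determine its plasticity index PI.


Using PI = LL - PL
PI = 42.6 - 30.5
PI = 12.1


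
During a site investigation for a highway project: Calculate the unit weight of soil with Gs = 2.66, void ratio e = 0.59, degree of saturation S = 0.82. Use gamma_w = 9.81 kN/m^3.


Using gamma = gamma_w * (Gs + S*e) / (1 + e)
Numerator: Gs + S*e = 2.66 + 0.82*0.59 = 3.1438
Denominator: 1 + e = 1 + 0.59 = 1.59
gamma = 9.81 * 3.1438 / 1.59
gamma = 19.397 kN/m^3


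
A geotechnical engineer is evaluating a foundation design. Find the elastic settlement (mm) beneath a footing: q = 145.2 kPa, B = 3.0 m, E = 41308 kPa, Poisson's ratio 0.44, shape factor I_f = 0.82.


Using Se = q * B * (1 - nu^2) * I_f / E
1 - nu^2 = 1 - 0.44^2 = 0.8064
Se = 145.2 * 3.0 * 0.8064 * 0.82 / 41308
Se = 0.006973 m
Convert to mm: Se = 0.006973 * 1000 = 6.973 mm


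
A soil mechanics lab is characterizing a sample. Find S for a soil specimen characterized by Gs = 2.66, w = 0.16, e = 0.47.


Result: 0.9055

Derivation:
Using S = Gs * w / e
S = 2.66 * 0.16 / 0.47
S = 0.9055


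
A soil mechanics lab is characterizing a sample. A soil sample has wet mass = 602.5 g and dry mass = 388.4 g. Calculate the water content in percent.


Result: 55.12 %

Derivation:
Using w = (m_wet - m_dry) / m_dry * 100
m_wet - m_dry = 602.5 - 388.4 = 214.1 g
w = 214.1 / 388.4 * 100
w = 55.12 %


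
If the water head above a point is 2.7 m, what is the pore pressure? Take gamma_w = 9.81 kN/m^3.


Result: 26.49 kPa

Derivation:
Using u = gamma_w * h_w
u = 9.81 * 2.7
u = 26.49 kPa


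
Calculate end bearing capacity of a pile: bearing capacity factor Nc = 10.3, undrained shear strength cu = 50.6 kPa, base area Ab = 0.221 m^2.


Using Qb = Nc * cu * Ab
Qb = 10.3 * 50.6 * 0.221
Qb = 115.18 kN


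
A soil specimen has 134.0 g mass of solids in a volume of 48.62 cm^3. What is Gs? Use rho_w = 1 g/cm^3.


Result: 2.756

Derivation:
Using Gs = m_s / (V_s * rho_w)
Since rho_w = 1 g/cm^3:
Gs = 134.0 / 48.62
Gs = 2.756


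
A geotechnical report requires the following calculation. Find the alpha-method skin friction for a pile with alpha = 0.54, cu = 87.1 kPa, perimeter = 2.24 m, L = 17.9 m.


Using Qs = alpha * cu * perimeter * L
Qs = 0.54 * 87.1 * 2.24 * 17.9
Qs = 1885.88 kN


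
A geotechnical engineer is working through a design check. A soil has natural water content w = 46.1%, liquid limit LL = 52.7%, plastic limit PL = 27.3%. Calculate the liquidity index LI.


First compute the plasticity index:
PI = LL - PL = 52.7 - 27.3 = 25.4
Then compute the liquidity index:
LI = (w - PL) / PI
LI = (46.1 - 27.3) / 25.4
LI = 0.74


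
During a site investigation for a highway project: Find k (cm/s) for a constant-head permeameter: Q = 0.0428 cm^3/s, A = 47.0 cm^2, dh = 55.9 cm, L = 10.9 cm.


Result: 0.000178 cm/s

Derivation:
Compute hydraulic gradient:
i = dh / L = 55.9 / 10.9 = 5.12844
Then apply Darcy's law:
k = Q / (A * i)
k = 0.0428 / (47.0 * 5.12844)
k = 0.0428 / 241.037
k = 0.000178 cm/s


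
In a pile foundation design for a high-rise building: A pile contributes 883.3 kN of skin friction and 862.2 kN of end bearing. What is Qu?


Using Qu = Qf + Qb
Qu = 883.3 + 862.2
Qu = 1745.5 kN


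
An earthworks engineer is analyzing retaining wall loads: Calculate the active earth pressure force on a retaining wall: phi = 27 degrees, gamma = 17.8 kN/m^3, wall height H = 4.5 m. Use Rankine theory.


Result: 67.68 kN/m

Derivation:
Compute active earth pressure coefficient:
Ka = tan^2(45 - phi/2) = tan^2(31.5) = 0.375525
Compute active force:
Pa = 0.5 * Ka * gamma * H^2
Pa = 0.5 * 0.375525 * 17.8 * 4.5^2
Pa = 67.68 kN/m


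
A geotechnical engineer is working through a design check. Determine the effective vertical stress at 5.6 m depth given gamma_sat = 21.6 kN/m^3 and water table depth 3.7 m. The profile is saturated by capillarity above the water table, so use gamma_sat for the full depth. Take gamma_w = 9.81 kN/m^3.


Total stress = gamma_sat * depth
sigma = 21.6 * 5.6 = 120.96 kPa
Pore water pressure u = gamma_w * (depth - d_wt)
u = 9.81 * (5.6 - 3.7) = 18.639 kPa
Effective stress = sigma - u
sigma' = 120.96 - 18.639 = 102.32 kPa


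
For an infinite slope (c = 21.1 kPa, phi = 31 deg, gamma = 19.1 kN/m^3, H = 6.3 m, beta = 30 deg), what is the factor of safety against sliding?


Result: 1.446

Derivation:
Using Fs = c / (gamma*H*sin(beta)*cos(beta)) + tan(phi)/tan(beta)
Cohesion contribution = 21.1 / (19.1*6.3*sin(30)*cos(30))
Cohesion contribution = 0.404956
Friction contribution = tan(31)/tan(30) = 1.04072
Fs = 0.404956 + 1.04072
Fs = 1.446


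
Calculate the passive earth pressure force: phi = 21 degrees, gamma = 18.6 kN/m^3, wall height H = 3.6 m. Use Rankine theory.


Result: 255.16 kN/m

Derivation:
Compute passive earth pressure coefficient:
Kp = tan^2(45 + phi/2) = tan^2(55.5) = 2.117051
Compute passive force:
Pp = 0.5 * Kp * gamma * H^2
Pp = 0.5 * 2.117051 * 18.6 * 3.6^2
Pp = 255.16 kN/m


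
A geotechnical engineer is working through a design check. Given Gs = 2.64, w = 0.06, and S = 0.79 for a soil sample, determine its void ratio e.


Using the relation e = Gs * w / S
e = 2.64 * 0.06 / 0.79
e = 0.2005


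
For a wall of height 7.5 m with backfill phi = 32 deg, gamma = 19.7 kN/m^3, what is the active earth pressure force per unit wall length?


Compute active earth pressure coefficient:
Ka = tan^2(45 - phi/2) = tan^2(29.0) = 0.307259
Compute active force:
Pa = 0.5 * Ka * gamma * H^2
Pa = 0.5 * 0.307259 * 19.7 * 7.5^2
Pa = 170.24 kN/m


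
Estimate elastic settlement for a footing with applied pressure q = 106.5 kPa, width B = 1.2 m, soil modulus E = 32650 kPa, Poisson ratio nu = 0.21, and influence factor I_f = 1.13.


Using Se = q * B * (1 - nu^2) * I_f / E
1 - nu^2 = 1 - 0.21^2 = 0.9559
Se = 106.5 * 1.2 * 0.9559 * 1.13 / 32650
Se = 0.004228 m
Convert to mm: Se = 0.004228 * 1000 = 4.228 mm


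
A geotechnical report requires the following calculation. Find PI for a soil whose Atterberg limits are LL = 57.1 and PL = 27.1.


Result: 30.0

Derivation:
Using PI = LL - PL
PI = 57.1 - 27.1
PI = 30.0


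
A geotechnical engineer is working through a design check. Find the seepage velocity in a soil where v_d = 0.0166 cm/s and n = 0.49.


Using v_s = v_d / n
v_s = 0.0166 / 0.49
v_s = 0.03388 cm/s


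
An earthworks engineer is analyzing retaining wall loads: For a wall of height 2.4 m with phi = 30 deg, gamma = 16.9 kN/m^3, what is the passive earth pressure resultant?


Compute passive earth pressure coefficient:
Kp = tan^2(45 + phi/2) = tan^2(60.0) = 3
Compute passive force:
Pp = 0.5 * Kp * gamma * H^2
Pp = 0.5 * 3 * 16.9 * 2.4^2
Pp = 146.02 kN/m


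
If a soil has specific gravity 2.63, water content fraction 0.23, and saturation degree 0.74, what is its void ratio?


Using the relation e = Gs * w / S
e = 2.63 * 0.23 / 0.74
e = 0.8174


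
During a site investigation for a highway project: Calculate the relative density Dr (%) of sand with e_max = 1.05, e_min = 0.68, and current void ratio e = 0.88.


Using Dr = (e_max - e) / (e_max - e_min) * 100
e_max - e = 1.05 - 0.88 = 0.17
e_max - e_min = 1.05 - 0.68 = 0.37
Dr = 0.17 / 0.37 * 100
Dr = 45.95 %


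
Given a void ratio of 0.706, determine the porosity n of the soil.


Using the relation n = e / (1 + e)
n = 0.706 / (1 + 0.706)
n = 0.706 / 1.706
n = 0.4138


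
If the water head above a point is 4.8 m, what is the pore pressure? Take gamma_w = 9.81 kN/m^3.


Using u = gamma_w * h_w
u = 9.81 * 4.8
u = 47.09 kPa


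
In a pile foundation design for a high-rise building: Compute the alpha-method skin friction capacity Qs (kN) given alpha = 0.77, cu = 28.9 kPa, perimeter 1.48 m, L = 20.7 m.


Result: 681.74 kN

Derivation:
Using Qs = alpha * cu * perimeter * L
Qs = 0.77 * 28.9 * 1.48 * 20.7
Qs = 681.74 kN
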